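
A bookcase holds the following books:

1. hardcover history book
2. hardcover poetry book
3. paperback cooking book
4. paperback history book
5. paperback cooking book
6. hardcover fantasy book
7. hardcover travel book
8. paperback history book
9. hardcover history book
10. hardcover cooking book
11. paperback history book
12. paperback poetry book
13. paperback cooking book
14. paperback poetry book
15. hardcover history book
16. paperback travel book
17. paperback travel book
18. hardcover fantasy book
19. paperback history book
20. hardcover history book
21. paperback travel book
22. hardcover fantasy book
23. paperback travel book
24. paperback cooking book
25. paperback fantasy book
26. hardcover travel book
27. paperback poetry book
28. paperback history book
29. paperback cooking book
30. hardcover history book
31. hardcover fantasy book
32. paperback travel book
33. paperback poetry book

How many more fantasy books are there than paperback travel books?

fantasy books: 5.
paperback travel books: 5.
5 − 5 = 0.

0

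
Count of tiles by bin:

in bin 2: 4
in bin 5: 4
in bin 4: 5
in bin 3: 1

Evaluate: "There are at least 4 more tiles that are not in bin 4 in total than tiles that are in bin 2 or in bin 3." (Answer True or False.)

tiles that are not in bin 4: 9.
tiles in bin 2 or in bin 3: 5.
The claim requires 9 − 5 = 4 ≥ 4, which holds.

True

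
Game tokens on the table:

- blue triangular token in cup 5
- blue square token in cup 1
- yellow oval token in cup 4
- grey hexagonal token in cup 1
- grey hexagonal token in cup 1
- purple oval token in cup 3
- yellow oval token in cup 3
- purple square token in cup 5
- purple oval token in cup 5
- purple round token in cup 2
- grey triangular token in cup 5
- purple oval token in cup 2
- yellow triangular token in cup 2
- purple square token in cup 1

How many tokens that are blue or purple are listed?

blue: 2; purple: 6; together 2 + 6 = 8.

8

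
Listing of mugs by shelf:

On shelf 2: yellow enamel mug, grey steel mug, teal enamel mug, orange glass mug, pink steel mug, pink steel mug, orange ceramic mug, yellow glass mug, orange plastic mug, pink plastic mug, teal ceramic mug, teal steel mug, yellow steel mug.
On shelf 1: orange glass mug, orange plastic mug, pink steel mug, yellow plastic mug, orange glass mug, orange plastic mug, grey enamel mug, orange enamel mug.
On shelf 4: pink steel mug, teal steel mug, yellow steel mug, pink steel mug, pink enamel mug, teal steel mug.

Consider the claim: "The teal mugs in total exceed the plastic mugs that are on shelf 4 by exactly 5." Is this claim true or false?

teal mugs: 5.
plastic mugs on shelf 4: 0.
The claim requires 5 − 0 (= 5) to equal 5, which holds.

True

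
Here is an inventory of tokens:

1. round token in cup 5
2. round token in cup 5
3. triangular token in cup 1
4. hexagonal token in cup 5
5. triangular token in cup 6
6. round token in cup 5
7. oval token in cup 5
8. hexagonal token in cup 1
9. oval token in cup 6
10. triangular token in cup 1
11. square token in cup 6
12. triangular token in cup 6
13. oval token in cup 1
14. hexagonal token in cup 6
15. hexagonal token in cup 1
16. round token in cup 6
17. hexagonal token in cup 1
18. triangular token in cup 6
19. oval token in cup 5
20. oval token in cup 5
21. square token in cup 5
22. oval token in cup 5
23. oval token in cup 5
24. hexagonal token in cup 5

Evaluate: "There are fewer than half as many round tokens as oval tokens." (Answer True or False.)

False

|round tokens| = 4.
|oval tokens| = 7.
The claim requires 2 × 4 = 8 < 7, which does not hold.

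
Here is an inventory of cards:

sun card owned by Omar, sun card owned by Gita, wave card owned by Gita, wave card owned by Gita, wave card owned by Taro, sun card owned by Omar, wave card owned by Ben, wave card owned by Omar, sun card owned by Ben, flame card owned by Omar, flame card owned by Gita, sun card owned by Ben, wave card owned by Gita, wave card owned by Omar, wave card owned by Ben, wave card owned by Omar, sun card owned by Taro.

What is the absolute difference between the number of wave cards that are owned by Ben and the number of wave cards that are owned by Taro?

1

wave cards owned by Ben: 2. wave cards owned by Taro: 1.
|2 − 1| = 2 − 1 = 1.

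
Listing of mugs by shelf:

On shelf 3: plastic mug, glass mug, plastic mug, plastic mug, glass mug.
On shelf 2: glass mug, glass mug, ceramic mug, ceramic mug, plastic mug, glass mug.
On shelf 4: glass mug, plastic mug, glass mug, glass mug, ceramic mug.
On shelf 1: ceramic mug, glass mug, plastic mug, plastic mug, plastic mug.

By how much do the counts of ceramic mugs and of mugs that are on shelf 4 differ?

ceramic mugs: 4. mugs on shelf 4: 5.
|4 − 5| = 5 − 4 = 1.

1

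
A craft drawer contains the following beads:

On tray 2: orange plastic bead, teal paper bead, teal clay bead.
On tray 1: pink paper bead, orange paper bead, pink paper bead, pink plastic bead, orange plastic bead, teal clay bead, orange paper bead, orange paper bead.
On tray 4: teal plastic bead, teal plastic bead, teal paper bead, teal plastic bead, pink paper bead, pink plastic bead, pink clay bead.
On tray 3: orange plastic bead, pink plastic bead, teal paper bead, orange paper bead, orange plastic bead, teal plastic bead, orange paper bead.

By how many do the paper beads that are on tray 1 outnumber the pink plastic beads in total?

2

paper beads on tray 1: 5.
pink plastic beads: 3.
5 − 3 = 2.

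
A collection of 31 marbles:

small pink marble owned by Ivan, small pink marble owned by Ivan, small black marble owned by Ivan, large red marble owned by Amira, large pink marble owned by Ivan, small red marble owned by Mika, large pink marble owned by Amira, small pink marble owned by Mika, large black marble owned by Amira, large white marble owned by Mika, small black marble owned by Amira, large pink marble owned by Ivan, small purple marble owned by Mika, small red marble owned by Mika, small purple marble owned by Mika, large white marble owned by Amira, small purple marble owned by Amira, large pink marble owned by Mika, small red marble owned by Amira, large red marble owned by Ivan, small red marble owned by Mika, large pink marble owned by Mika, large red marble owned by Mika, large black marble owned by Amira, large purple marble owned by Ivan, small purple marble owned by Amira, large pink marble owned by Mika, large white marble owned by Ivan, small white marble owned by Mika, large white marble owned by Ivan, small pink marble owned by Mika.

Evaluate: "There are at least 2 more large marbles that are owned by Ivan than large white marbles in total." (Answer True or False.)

large marbles owned by Ivan: 6.
large white marbles: 4.
The claim requires 6 − 4 = 2 ≥ 2, which holds.

True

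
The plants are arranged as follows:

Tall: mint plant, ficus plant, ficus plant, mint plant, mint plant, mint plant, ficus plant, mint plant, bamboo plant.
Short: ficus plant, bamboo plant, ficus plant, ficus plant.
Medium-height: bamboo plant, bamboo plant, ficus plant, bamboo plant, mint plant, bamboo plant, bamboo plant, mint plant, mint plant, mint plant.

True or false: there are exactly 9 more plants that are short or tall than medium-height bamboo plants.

There are 13 plants that are short or tall.
There are 5 medium-height bamboo plants.
The claim requires 13 − 5 (= 8) to equal 9, which does not hold.

False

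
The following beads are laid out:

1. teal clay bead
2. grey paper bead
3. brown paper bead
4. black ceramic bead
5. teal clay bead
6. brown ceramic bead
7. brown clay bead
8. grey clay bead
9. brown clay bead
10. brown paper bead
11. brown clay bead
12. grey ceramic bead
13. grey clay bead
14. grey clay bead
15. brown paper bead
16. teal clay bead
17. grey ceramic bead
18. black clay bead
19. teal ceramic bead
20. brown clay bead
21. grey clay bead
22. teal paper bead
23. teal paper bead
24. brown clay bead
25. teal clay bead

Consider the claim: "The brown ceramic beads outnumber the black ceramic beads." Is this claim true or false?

False

brown ceramic beads: 1.
black ceramic beads: 1.
The claim requires 1 > 1, which does not hold.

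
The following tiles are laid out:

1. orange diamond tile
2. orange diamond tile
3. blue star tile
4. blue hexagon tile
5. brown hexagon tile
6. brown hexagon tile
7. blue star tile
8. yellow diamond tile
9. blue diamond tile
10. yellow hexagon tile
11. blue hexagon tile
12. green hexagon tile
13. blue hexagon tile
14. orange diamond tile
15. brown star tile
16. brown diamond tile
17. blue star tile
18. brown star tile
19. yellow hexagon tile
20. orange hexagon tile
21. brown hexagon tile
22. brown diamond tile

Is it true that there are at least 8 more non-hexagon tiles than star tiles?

False

non-hexagon tiles: 12.
star tiles: 5.
The claim requires 12 − 5 = 7 ≥ 8, which does not hold.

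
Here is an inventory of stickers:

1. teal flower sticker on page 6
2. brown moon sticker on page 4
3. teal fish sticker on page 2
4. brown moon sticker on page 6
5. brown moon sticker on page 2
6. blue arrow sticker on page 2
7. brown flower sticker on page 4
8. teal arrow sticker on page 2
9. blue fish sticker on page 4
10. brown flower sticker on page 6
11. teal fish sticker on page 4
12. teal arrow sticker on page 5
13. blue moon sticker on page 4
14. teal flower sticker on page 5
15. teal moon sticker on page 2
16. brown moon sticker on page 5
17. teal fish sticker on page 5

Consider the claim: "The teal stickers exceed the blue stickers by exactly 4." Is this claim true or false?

False

There are 8 teal stickers.
There are 3 blue stickers.
The claim requires 8 − 3 (= 5) to equal 4, which does not hold.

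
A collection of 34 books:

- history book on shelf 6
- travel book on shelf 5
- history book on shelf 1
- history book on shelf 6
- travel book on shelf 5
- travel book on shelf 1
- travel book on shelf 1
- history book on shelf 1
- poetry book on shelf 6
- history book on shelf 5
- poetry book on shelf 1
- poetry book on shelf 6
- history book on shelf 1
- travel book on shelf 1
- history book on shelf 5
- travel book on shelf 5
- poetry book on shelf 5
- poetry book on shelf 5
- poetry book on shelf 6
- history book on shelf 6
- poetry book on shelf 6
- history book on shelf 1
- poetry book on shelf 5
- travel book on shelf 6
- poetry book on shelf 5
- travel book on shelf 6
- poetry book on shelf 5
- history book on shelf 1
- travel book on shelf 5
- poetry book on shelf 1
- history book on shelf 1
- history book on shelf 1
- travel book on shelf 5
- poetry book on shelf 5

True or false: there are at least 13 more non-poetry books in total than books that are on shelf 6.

True

|non-poetry books| = 22.
|books on shelf 6| = 9.
The claim requires 22 − 9 = 13 ≥ 13, which holds.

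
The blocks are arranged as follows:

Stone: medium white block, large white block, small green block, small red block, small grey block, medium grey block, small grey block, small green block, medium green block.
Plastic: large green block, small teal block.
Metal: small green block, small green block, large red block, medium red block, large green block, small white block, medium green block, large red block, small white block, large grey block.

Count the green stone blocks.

3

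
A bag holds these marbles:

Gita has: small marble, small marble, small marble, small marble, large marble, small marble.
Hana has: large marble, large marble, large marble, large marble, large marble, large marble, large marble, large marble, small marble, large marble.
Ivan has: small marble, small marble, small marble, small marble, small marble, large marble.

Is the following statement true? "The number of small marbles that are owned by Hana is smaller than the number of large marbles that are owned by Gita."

small marbles owned by Hana: 1.
large marbles owned by Gita: 1.
The claim requires 1 < 1, which does not hold.

False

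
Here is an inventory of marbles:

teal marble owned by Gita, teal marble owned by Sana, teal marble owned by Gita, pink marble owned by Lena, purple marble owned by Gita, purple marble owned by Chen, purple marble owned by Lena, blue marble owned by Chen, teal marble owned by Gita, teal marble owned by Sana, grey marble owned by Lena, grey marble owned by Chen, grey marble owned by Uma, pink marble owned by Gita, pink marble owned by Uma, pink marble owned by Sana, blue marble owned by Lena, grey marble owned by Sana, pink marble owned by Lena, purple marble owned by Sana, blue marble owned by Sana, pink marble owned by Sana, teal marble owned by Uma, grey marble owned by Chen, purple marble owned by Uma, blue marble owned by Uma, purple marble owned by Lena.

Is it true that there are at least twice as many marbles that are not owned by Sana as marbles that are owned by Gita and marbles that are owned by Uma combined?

Count of marbles that are not owned by Sana: 20.
marbles owned by Gita: 5; marbles owned by Uma: 5; combined: 5 + 5 = 10.
The claim requires 20 ≥ 2 × 10 = 20, which holds.

True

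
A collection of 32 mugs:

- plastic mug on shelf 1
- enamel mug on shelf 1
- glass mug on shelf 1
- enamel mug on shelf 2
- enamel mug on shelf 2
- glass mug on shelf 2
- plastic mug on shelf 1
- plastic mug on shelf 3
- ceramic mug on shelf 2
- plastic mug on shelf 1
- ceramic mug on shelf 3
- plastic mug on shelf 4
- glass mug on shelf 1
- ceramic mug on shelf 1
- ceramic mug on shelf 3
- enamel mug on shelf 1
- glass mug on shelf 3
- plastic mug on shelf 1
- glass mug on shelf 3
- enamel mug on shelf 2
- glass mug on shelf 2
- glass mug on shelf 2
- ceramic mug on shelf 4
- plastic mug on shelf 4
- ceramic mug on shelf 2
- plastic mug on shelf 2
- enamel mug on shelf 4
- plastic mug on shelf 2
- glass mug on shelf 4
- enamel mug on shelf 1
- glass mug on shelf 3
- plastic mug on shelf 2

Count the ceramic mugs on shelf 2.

2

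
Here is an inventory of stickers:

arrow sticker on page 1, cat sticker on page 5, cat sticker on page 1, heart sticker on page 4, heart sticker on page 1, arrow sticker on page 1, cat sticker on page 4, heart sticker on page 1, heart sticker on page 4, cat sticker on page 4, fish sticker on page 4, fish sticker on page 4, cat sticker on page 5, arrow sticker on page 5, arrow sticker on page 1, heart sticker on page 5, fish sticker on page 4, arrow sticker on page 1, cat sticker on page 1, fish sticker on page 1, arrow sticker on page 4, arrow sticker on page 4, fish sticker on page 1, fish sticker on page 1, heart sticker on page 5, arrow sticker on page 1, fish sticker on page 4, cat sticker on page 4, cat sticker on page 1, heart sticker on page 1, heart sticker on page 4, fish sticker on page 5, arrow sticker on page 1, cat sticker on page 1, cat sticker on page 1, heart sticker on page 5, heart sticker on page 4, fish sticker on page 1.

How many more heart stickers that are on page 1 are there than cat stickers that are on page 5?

1

heart stickers on page 1: 3.
cat stickers on page 5: 2.
3 − 2 = 1.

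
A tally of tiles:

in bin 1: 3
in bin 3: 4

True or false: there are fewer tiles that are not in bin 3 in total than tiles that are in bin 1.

False

tiles that are not in bin 3: 3.
tiles in bin 1: 3.
The claim requires 3 < 3, which does not hold.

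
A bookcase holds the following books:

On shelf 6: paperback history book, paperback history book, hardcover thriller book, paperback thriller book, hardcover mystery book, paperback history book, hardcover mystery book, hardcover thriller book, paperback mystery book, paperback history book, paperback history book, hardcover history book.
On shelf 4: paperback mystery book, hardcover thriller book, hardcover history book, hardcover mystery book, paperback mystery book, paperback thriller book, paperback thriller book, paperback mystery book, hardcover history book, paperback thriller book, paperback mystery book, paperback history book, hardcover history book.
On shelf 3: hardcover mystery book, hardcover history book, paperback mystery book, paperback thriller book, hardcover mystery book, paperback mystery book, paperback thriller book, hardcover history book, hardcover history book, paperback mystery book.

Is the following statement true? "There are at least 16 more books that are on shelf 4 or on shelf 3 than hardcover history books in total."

|books on shelf 4 or on shelf 3| = 23.
|hardcover history books| = 7.
The claim requires 23 − 7 = 16 ≥ 16, which holds.

True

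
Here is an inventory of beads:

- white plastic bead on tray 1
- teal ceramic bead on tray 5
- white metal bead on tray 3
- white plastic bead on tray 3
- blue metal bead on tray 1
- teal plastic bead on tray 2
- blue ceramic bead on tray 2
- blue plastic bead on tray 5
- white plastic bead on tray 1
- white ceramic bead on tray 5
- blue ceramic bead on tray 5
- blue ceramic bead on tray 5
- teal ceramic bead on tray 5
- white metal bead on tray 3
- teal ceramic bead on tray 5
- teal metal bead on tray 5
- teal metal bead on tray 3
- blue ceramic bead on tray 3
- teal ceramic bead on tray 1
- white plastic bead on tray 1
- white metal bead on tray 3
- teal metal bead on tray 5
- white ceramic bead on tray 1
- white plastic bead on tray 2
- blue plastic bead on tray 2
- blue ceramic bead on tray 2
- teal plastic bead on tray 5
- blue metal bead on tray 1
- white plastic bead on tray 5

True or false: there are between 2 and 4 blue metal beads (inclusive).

True

blue metal beads: 2.
The claim requires 2 ≤ 2 ≤ 4, which holds.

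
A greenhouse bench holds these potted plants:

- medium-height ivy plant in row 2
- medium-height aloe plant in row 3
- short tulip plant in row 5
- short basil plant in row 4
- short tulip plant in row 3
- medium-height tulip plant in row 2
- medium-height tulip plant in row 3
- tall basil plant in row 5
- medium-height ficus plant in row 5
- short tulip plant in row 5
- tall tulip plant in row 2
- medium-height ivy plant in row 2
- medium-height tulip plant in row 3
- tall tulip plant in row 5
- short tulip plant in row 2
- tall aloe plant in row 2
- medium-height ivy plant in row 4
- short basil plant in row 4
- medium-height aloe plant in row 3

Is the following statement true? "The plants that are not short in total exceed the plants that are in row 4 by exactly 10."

True

plants that are not short: 13.
plants in row 4: 3.
The claim requires 13 − 3 (= 10) to equal 10, which holds.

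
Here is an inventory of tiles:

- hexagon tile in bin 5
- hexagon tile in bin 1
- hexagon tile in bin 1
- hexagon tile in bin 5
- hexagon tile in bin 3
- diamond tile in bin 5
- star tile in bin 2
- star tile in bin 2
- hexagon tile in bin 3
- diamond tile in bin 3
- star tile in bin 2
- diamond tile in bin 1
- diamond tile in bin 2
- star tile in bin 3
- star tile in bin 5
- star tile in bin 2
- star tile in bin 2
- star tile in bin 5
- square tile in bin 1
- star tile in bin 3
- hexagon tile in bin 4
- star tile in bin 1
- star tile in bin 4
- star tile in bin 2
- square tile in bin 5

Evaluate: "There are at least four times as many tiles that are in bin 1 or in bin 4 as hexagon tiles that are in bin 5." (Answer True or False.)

tiles in bin 1 or in bin 4: 7.
hexagon tiles in bin 5: 2.
The claim requires 7 ≥ 4 × 2 = 8, which does not hold.

False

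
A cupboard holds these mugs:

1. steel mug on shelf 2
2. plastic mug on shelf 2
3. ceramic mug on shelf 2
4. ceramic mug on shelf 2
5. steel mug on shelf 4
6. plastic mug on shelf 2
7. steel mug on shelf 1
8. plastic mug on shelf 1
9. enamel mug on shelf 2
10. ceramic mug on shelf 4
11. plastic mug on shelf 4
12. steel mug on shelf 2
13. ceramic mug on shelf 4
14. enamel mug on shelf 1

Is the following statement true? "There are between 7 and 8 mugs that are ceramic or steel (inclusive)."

|mugs that are ceramic or steel| = 8.
The claim requires 7 ≤ 8 ≤ 8, which holds.

True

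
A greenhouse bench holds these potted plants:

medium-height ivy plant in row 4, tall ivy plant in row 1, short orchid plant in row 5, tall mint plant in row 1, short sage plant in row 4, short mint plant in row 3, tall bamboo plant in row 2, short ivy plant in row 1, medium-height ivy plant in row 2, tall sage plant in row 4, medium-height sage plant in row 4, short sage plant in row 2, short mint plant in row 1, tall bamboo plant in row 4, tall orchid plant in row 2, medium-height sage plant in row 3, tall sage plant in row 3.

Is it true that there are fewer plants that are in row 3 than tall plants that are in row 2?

|plants in row 3| = 3.
|tall plants in row 2| = 2.
The claim requires 3 < 2, which does not hold.

False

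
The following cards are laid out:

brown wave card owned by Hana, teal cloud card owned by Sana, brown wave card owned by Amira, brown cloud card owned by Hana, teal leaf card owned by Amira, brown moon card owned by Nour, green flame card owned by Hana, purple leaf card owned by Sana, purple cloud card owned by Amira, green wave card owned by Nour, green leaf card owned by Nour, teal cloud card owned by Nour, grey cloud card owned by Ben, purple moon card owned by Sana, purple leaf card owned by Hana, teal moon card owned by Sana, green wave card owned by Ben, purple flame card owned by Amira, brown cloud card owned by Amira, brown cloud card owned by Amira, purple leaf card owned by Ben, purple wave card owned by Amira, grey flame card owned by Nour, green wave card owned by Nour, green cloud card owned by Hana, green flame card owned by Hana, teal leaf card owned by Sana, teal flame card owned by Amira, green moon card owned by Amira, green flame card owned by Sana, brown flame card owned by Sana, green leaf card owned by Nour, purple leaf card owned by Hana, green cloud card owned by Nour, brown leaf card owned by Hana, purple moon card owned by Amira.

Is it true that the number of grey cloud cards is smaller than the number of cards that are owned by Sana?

There is 1 grey cloud card.
Count of cards owned by Sana: 7.
The claim requires 1 < 7, which holds.

True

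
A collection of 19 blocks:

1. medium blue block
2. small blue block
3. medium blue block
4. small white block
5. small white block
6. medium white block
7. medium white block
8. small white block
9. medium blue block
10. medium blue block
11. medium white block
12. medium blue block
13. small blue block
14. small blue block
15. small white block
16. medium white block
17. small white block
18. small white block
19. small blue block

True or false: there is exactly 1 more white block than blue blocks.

True

white blocks: 10.
blue blocks: 9.
The claim requires 10 − 9 (= 1) to equal 1, which holds.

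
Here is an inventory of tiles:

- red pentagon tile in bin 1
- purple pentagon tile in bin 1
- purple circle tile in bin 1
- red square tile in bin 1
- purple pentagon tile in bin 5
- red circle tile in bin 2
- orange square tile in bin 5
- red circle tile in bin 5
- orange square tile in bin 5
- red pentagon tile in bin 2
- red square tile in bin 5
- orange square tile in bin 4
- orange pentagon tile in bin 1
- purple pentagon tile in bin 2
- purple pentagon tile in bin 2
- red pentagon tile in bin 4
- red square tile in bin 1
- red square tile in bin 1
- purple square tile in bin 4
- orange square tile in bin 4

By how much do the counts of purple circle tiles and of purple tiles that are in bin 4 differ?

0

purple circle tiles: 1. purple tiles in bin 4: 1.
|1 − 1| = 1 − 1 = 0.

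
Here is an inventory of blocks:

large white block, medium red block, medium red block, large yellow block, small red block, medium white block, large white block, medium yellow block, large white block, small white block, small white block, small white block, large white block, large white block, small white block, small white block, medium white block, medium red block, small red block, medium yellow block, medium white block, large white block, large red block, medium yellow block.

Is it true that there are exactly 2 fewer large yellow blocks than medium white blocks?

large yellow blocks: 1.
medium white blocks: 3.
The claim requires 3 − 1 (= 2) to equal 2, which holds.

True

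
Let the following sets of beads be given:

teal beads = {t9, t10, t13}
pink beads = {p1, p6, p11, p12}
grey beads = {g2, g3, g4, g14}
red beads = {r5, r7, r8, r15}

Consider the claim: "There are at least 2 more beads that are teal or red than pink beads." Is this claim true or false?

beads that are teal or red: 7.
pink beads: 4.
The claim requires 7 − 4 = 3 ≥ 2, which holds.

True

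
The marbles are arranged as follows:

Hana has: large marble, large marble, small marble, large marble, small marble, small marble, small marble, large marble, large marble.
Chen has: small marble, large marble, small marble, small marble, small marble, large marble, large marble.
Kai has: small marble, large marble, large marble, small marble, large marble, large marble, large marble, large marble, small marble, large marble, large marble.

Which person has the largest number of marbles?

Kai

Counts by owner: Kai→11, Hana→9, Chen→7.
The maximum is 11, held uniquely by Kai.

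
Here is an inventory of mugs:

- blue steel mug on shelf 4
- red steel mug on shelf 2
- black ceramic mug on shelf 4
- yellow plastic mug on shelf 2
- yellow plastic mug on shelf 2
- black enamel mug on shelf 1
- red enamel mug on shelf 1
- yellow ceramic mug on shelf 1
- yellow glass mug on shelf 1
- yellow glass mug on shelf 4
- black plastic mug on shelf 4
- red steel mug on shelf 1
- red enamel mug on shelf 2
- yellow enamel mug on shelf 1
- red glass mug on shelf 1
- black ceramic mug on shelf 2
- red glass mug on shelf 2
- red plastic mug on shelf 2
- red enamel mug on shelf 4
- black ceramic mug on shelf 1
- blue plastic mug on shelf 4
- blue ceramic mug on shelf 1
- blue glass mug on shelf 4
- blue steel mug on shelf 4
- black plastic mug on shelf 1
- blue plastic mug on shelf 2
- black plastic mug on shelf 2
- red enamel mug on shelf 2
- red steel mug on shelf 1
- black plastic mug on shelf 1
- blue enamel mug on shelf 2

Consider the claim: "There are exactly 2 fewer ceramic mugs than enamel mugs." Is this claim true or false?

There are 5 ceramic mugs.
There are 7 enamel mugs.
The claim requires 7 − 5 (= 2) to equal 2, which holds.

True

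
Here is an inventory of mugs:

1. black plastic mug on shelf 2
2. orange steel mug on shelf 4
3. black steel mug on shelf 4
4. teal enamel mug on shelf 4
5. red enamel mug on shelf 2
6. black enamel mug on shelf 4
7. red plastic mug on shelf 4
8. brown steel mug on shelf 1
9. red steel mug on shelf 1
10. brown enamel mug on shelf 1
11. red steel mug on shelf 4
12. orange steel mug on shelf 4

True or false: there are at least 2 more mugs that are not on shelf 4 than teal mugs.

True

There are 5 mugs that are not on shelf 4.
There is 1 teal mug.
The claim requires 5 − 1 = 4 ≥ 2, which holds.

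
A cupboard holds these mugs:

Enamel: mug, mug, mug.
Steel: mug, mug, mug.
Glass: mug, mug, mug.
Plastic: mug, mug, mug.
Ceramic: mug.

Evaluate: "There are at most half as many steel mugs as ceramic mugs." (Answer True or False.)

False

|steel mugs| = 3.
|ceramic mugs| = 1.
The claim requires 2 × 3 = 6 ≤ 1, which does not hold.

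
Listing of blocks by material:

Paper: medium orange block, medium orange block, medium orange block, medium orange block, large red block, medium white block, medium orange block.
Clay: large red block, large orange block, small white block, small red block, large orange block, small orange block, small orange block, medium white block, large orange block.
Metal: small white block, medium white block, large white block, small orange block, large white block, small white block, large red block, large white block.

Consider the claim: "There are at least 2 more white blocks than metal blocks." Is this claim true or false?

|white blocks| = 9.
|metal blocks| = 8.
The claim requires 9 − 8 = 1 ≥ 2, which does not hold.

False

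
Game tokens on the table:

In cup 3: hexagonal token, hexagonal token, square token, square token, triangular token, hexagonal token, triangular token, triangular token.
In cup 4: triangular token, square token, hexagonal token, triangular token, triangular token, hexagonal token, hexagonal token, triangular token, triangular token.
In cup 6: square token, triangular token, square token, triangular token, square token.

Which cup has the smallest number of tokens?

cup 6

Counts by cup: cup 4→9, cup 3→8, cup 6→5.
The minimum is 5, held uniquely by cup 6.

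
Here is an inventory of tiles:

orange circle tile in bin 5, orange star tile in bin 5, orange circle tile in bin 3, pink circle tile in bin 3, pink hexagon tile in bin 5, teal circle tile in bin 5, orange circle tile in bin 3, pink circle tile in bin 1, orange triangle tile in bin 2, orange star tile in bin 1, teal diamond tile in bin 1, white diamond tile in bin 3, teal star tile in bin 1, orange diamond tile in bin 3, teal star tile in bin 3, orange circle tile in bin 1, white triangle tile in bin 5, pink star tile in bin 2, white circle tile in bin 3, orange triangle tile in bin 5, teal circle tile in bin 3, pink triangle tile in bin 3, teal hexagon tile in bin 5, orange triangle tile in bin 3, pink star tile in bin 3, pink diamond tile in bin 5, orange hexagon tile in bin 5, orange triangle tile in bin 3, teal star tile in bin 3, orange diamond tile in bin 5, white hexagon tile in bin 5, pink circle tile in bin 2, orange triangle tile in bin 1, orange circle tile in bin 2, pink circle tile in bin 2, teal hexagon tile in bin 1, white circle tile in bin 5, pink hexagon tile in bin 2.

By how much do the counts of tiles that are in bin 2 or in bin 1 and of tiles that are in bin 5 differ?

tiles in bin 2 or in bin 1: 13. tiles in bin 5: 12.
|13 − 12| = 13 − 12 = 1.

1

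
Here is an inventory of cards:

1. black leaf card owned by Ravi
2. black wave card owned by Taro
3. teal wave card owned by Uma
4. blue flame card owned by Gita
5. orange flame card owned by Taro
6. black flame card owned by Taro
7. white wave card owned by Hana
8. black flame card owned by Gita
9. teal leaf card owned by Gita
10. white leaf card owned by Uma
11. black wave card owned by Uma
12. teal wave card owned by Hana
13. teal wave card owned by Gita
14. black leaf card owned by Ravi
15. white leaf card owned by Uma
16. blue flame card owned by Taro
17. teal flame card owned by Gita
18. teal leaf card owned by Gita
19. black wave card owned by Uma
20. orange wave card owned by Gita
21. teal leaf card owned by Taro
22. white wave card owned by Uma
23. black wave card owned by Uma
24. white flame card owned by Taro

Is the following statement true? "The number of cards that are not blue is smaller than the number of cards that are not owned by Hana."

|cards that are not blue| = 22.
|cards that are not owned by Hana| = 22.
The claim requires 22 < 22, which does not hold.

False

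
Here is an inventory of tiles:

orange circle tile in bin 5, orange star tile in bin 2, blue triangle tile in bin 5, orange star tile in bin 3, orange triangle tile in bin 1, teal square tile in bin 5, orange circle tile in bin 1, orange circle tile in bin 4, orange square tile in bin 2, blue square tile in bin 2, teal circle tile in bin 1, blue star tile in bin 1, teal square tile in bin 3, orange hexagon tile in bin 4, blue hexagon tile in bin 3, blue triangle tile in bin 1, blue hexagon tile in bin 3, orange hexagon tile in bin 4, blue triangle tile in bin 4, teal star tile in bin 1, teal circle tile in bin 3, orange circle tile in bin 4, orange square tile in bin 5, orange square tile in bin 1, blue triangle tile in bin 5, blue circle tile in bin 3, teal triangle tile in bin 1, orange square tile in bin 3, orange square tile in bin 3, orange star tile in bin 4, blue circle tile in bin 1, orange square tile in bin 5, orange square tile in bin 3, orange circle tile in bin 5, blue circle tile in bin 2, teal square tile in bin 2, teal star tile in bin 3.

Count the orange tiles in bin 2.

2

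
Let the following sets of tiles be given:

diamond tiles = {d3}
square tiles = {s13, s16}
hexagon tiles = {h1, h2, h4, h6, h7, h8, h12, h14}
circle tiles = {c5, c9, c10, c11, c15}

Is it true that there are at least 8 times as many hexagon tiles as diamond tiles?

True

|hexagon tiles| = 8.
|diamond tiles| = 1.
The claim requires 8 ≥ 8 × 1 = 8, which holds.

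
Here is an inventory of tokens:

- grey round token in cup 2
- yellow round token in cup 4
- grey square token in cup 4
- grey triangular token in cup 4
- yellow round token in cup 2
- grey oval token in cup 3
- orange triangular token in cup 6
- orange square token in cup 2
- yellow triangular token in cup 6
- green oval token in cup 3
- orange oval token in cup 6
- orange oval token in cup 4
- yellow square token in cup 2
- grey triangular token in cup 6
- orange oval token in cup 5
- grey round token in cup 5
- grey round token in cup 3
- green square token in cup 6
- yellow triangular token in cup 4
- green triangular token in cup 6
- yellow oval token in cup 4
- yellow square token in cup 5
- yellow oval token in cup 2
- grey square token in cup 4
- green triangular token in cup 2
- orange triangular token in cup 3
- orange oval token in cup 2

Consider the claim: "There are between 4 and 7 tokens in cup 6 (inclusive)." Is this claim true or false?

There are 6 tokens in cup 6.
The claim requires 4 ≤ 6 ≤ 7, which holds.

True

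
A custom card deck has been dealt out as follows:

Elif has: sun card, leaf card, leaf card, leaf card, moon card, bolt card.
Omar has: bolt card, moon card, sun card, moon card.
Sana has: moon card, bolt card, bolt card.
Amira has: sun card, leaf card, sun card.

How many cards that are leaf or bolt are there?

8

bolt: 4; leaf: 4; together 4 + 4 = 8.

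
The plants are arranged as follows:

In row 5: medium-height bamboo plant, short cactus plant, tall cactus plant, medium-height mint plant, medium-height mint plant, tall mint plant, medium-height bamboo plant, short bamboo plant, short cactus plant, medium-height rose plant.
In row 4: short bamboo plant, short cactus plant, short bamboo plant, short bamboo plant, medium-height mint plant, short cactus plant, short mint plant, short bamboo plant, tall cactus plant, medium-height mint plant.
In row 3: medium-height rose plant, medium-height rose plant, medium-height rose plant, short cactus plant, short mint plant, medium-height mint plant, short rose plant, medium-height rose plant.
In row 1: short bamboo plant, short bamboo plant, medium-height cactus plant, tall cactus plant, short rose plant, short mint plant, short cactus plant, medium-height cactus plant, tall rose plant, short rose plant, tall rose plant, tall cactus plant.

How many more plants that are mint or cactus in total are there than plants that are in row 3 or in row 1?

1

plants that are mint or cactus: 21.
plants in row 3 or in row 1: 20.
21 − 20 = 1.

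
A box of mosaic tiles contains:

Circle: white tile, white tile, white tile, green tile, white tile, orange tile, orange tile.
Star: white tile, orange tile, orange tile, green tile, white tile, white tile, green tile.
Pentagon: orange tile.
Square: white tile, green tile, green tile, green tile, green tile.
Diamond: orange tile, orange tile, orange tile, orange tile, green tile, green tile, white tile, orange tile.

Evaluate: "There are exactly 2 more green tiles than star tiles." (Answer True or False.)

True

|green tiles| = 9.
|star tiles| = 7.
The claim requires 9 − 7 (= 2) to equal 2, which holds.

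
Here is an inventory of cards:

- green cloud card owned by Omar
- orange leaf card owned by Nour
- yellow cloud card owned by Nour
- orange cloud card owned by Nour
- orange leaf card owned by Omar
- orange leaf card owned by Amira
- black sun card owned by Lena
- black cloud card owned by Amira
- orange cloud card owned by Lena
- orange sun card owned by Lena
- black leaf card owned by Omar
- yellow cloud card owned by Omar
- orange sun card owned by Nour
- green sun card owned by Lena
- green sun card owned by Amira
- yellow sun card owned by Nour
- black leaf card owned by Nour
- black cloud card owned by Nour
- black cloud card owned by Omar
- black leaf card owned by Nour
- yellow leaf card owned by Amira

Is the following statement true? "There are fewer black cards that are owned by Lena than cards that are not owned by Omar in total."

Count of black cards owned by Lena: 1.
Count of cards that are not owned by Omar: 16.
The claim requires 1 < 16, which holds.

True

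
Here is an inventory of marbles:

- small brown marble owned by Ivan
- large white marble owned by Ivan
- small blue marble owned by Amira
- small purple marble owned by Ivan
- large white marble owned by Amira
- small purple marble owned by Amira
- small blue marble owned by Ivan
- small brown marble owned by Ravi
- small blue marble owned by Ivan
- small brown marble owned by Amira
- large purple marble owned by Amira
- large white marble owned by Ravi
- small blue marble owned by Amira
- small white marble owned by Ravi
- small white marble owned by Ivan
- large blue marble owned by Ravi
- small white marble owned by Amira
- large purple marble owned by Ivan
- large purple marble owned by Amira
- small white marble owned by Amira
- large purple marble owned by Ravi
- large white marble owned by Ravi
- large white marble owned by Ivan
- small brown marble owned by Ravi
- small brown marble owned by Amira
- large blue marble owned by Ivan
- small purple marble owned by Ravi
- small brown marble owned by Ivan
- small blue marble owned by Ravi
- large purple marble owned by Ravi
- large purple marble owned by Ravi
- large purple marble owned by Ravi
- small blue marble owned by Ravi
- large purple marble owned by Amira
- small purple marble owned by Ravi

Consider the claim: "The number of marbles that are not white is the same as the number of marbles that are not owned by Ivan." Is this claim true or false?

False

|marbles that are not white| = 26.
|marbles that are not owned by Ivan| = 25.
The claim requires 26 = 25, which does not hold.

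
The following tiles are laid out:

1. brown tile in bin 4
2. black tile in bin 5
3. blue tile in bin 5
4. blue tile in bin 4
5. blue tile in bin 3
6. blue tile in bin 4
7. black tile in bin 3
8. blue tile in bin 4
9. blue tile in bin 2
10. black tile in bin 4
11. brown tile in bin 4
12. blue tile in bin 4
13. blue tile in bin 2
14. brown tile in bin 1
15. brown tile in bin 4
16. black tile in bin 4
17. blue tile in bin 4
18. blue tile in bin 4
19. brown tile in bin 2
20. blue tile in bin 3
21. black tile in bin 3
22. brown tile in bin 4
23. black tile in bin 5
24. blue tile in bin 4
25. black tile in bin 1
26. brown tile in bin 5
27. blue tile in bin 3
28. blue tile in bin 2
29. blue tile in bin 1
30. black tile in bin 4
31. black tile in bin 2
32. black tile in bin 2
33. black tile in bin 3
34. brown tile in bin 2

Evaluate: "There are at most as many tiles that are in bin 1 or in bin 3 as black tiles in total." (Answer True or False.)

True

|tiles in bin 1 or in bin 3| = 9.
|black tiles| = 11.
The claim requires 9 ≤ 11, which holds.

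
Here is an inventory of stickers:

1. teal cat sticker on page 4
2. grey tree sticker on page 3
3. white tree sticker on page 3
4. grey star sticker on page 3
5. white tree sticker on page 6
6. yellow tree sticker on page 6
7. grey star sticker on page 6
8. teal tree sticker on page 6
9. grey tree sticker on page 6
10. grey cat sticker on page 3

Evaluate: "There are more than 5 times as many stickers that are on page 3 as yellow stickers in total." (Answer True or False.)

stickers on page 3: 4.
yellow stickers: 1.
The claim requires 4 > 5 × 1 = 5, which does not hold.

False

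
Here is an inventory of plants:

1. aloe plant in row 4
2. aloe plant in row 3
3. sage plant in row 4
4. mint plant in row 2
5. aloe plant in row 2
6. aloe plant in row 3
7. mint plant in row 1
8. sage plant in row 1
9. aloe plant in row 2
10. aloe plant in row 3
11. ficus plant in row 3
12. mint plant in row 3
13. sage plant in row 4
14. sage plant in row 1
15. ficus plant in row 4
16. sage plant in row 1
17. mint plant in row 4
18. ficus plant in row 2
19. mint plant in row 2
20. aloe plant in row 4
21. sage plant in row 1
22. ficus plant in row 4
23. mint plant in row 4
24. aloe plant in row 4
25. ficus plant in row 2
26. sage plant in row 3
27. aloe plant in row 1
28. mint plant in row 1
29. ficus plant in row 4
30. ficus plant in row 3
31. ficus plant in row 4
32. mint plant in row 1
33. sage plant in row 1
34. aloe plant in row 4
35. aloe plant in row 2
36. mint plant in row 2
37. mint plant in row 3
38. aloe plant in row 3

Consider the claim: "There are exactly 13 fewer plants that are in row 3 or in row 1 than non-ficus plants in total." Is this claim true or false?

|plants in row 3 or in row 1| = 18.
|non-ficus plants| = 30.
The claim requires 30 − 18 (= 12) to equal 13, which does not hold.

False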